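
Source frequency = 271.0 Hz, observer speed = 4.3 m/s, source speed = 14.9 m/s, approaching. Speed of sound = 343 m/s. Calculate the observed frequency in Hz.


Given values:
  f_s = 271.0 Hz, v_o = 4.3 m/s, v_s = 14.9 m/s
  Direction: approaching
Formula: f_o = f_s * (c + v_o) / (c - v_s)
Numerator: c + v_o = 343 + 4.3 = 347.3
Denominator: c - v_s = 343 - 14.9 = 328.1
f_o = 271.0 * 347.3 / 328.1 = 286.86

286.86 Hz


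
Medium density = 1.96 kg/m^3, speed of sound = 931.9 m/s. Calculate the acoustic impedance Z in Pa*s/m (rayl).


Given values:
  rho = 1.96 kg/m^3
  c = 931.9 m/s
Formula: Z = rho * c
Z = 1.96 * 931.9
Z = 1826.52

1826.52 rayl


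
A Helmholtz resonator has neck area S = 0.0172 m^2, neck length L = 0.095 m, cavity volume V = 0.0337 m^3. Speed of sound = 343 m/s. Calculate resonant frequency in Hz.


Given values:
  S = 0.0172 m^2, L = 0.095 m, V = 0.0337 m^3, c = 343 m/s
Formula: f = (c / (2*pi)) * sqrt(S / (V * L))
Compute V * L = 0.0337 * 0.095 = 0.0032015
Compute S / (V * L) = 0.0172 / 0.0032015 = 5.3725
Compute sqrt(5.3725) = 2.317865
Compute c / (2*pi) = 343 / 6.283185 = 54.590148
f = 54.590148 * 2.317865 = 126.53

126.53 Hz


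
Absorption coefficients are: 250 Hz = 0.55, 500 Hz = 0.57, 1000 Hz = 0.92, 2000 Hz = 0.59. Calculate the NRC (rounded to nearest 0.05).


Given values:
  a_250 = 0.55, a_500 = 0.57
  a_1000 = 0.92, a_2000 = 0.59
Formula: NRC = (a250 + a500 + a1000 + a2000) / 4
Sum = 0.55 + 0.57 + 0.92 + 0.59 = 2.63
NRC = 2.63 / 4 = 0.6575
Rounded to nearest 0.05: 0.65

0.65


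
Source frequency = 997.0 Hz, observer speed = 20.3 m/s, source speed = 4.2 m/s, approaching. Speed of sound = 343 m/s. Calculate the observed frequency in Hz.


Given values:
  f_s = 997.0 Hz, v_o = 20.3 m/s, v_s = 4.2 m/s
  Direction: approaching
Formula: f_o = f_s * (c + v_o) / (c - v_s)
Numerator: c + v_o = 343 + 20.3 = 363.3
Denominator: c - v_s = 343 - 4.2 = 338.8
f_o = 997.0 * 363.3 / 338.8 = 1069.1

1069.1 Hz


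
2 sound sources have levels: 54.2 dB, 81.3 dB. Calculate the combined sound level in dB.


Formula: L_total = 10 * log10( sum(10^(Li/10)) )
  Source 1: 10^(54.2/10) = 263026.7992
  Source 2: 10^(81.3/10) = 134896288.2592
Sum of linear values = 135159315.0584
L_total = 10 * log10(135159315.0584) = 81.31

81.31 dB


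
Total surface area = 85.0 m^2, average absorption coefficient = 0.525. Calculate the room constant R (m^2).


Given values:
  S = 85.0 m^2, alpha = 0.525
Formula: R = S * alpha / (1 - alpha)
Numerator: 85.0 * 0.525 = 44.625
Denominator: 1 - 0.525 = 0.475
R = 44.625 / 0.475 = 93.95

93.95 m^2


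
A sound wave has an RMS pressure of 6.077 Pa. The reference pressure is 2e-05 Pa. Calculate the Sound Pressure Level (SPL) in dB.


Given values:
  p = 6.077 Pa
  p_ref = 2e-05 Pa
Formula: SPL = 20 * log10(p / p_ref)
Compute ratio: p / p_ref = 6.077 / 2e-05 = 303850
Compute log10: log10(303850) = 5.482659
Multiply: SPL = 20 * 5.482659 = 109.65

109.65 dB


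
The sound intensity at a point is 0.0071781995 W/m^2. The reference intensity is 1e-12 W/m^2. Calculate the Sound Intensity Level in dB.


Given values:
  I = 0.0071781995 W/m^2
  I_ref = 1e-12 W/m^2
Formula: SIL = 10 * log10(I / I_ref)
Compute ratio: I / I_ref = 7178199500
Compute log10: log10(7178199500) = 9.856016
Multiply: SIL = 10 * 9.856016 = 98.56

98.56 dB


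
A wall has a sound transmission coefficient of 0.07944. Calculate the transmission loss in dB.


Given values:
  tau = 0.07944
Formula: TL = 10 * log10(1 / tau)
Compute 1 / tau = 1 / 0.07944 = 12.5881
Compute log10(12.5881) = 1.09996
TL = 10 * 1.09996 = 11.0

11.0 dB


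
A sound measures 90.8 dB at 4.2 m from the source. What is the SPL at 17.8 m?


Given values:
  SPL1 = 90.8 dB, r1 = 4.2 m, r2 = 17.8 m
Formula: SPL2 = SPL1 - 20 * log10(r2 / r1)
Compute ratio: r2 / r1 = 17.8 / 4.2 = 4.2381
Compute log10: log10(4.2381) = 0.627171
Compute drop: 20 * 0.627171 = 12.5434
SPL2 = 90.8 - 12.5434 = 78.26

78.26 dB


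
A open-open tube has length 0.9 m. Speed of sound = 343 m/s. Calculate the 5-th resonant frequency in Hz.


Given values:
  Tube type: open-open, L = 0.9 m, c = 343 m/s, n = 5
Formula: f_n = n * c / (2 * L)
Compute 2 * L = 2 * 0.9 = 1.8
f = 5 * 343 / 1.8
f = 952.78

952.78 Hz


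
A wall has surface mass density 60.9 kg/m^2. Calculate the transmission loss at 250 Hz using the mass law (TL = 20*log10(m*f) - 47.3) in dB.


Given values:
  m = 60.9 kg/m^2, f = 250 Hz
Formula: TL = 20 * log10(m * f) - 47.3
Compute m * f = 60.9 * 250 = 15225.0
Compute log10(15225.0) = 4.182557
Compute 20 * 4.182557 = 83.6511
TL = 83.6511 - 47.3 = 36.35

36.35 dB


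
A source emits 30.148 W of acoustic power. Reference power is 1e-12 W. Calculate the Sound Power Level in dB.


Given values:
  W = 30.148 W
  W_ref = 1e-12 W
Formula: SWL = 10 * log10(W / W_ref)
Compute ratio: W / W_ref = 30148000000000
Compute log10: log10(30148000000000) = 13.479259
Multiply: SWL = 10 * 13.479259 = 134.79

134.79 dB


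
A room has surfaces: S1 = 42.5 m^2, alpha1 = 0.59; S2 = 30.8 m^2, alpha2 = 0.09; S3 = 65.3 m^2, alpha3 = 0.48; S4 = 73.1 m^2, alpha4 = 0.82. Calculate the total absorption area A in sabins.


Given surfaces:
  Surface 1: 42.5 * 0.59 = 25.075
  Surface 2: 30.8 * 0.09 = 2.772
  Surface 3: 65.3 * 0.48 = 31.344
  Surface 4: 73.1 * 0.82 = 59.942
Formula: A = sum(Si * alpha_i)
A = 25.075 + 2.772 + 31.344 + 59.942
A = 119.13

119.13 sabins


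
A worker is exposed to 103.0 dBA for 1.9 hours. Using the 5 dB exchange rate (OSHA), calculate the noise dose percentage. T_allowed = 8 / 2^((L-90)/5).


Given values:
  L = 103.0 dBA, T = 1.9 hours
Formula: T_allowed = 8 / 2^((L - 90) / 5)
Compute exponent: (103.0 - 90) / 5 = 2.6
Compute 2^(2.6) = 6.062866
T_allowed = 8 / 6.062866 = 1.319508 hours
Dose = (T / T_allowed) * 100
Dose = (1.9 / 1.319508) * 100 = 143.99

143.99 %


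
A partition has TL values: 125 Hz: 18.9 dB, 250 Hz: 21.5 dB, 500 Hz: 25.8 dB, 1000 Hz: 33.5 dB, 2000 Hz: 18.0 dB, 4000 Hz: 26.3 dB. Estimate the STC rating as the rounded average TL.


Given TL values at each frequency:
  125 Hz: 18.9 dB
  250 Hz: 21.5 dB
  500 Hz: 25.8 dB
  1000 Hz: 33.5 dB
  2000 Hz: 18.0 dB
  4000 Hz: 26.3 dB
Formula: STC ~ round(average of TL values)
Sum = 18.9 + 21.5 + 25.8 + 33.5 + 18.0 + 26.3 = 144.0
Average = 144.0 / 6 = 24.0
Rounded: 24

24


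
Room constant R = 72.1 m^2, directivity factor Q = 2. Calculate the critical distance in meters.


Given values:
  R = 72.1 m^2, Q = 2
Formula: d_c = 0.141 * sqrt(Q * R)
Compute Q * R = 2 * 72.1 = 144.2
Compute sqrt(144.2) = 12.0083
d_c = 0.141 * 12.0083 = 1.693

1.693 m


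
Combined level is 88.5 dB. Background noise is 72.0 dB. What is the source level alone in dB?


Given values:
  L_total = 88.5 dB, L_bg = 72.0 dB
Formula: L_source = 10 * log10(10^(L_total/10) - 10^(L_bg/10))
Convert to linear:
  10^(88.5/10) = 707945784.3841
  10^(72.0/10) = 15848931.9246
Difference: 707945784.3841 - 15848931.9246 = 692096852.4595
L_source = 10 * log10(692096852.4595) = 88.4

88.4 dB


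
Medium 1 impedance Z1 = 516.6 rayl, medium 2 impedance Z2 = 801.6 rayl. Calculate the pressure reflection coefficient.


Given values:
  Z1 = 516.6 rayl, Z2 = 801.6 rayl
Formula: R = (Z2 - Z1) / (Z2 + Z1)
Numerator: Z2 - Z1 = 801.6 - 516.6 = 285.0
Denominator: Z2 + Z1 = 801.6 + 516.6 = 1318.2
R = 285.0 / 1318.2 = 0.2162

0.2162


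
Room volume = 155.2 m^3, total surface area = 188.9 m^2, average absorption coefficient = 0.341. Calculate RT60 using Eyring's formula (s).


Given values:
  V = 155.2 m^3, S = 188.9 m^2, alpha = 0.341
Formula: RT60 = 0.161 * V / (-S * ln(1 - alpha))
Compute ln(1 - 0.341) = ln(0.659) = -0.417032
Denominator: -188.9 * -0.417032 = 78.7773
Numerator: 0.161 * 155.2 = 24.9872
RT60 = 24.9872 / 78.7773 = 0.317

0.317 s


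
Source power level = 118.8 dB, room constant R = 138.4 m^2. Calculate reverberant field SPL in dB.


Given values:
  Lw = 118.8 dB, R = 138.4 m^2
Formula: SPL = Lw + 10 * log10(4 / R)
Compute 4 / R = 4 / 138.4 = 0.028902
Compute 10 * log10(0.028902) = -15.3907
SPL = 118.8 + (-15.3907) = 103.41

103.41 dB


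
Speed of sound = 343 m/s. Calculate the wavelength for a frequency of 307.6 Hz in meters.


Given values:
  c = 343 m/s, f = 307.6 Hz
Formula: lambda = c / f
lambda = 343 / 307.6
lambda = 1.1151

1.1151 m


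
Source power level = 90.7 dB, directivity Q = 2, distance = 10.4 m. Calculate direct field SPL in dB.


Given values:
  Lw = 90.7 dB, Q = 2, r = 10.4 m
Formula: SPL = Lw + 10 * log10(Q / (4 * pi * r^2))
Compute 4 * pi * r^2 = 4 * pi * 10.4^2 = 1359.1786
Compute Q / denom = 2 / 1359.1786 = 0.00147148
Compute 10 * log10(0.00147148) = -28.3225
SPL = 90.7 + (-28.3225) = 62.38

62.38 dB


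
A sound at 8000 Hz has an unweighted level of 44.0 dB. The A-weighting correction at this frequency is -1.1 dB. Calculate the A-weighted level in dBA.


Given values:
  SPL = 44.0 dB
  A-weighting at 8000 Hz = -1.1 dB
Formula: L_A = SPL + A_weight
L_A = 44.0 + (-1.1)
L_A = 42.9

42.9 dBA


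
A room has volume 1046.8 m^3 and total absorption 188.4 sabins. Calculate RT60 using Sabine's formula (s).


Given values:
  V = 1046.8 m^3
  A = 188.4 sabins
Formula: RT60 = 0.161 * V / A
Numerator: 0.161 * 1046.8 = 168.5348
RT60 = 168.5348 / 188.4 = 0.895

0.895 s


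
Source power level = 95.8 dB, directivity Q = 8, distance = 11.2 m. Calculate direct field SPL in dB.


Given values:
  Lw = 95.8 dB, Q = 8, r = 11.2 m
Formula: SPL = Lw + 10 * log10(Q / (4 * pi * r^2))
Compute 4 * pi * r^2 = 4 * pi * 11.2^2 = 1576.3255
Compute Q / denom = 8 / 1576.3255 = 0.00507509
Compute 10 * log10(0.00507509) = -22.9456
SPL = 95.8 + (-22.9456) = 72.85

72.85 dB


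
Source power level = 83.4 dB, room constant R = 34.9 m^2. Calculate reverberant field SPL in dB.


Given values:
  Lw = 83.4 dB, R = 34.9 m^2
Formula: SPL = Lw + 10 * log10(4 / R)
Compute 4 / R = 4 / 34.9 = 0.114613
Compute 10 * log10(0.114613) = -9.4077
SPL = 83.4 + (-9.4077) = 73.99

73.99 dB


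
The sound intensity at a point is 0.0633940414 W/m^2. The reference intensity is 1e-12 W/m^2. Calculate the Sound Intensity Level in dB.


Given values:
  I = 0.0633940414 W/m^2
  I_ref = 1e-12 W/m^2
Formula: SIL = 10 * log10(I / I_ref)
Compute ratio: I / I_ref = 63394041400
Compute log10: log10(63394041400) = 10.802048
Multiply: SIL = 10 * 10.802048 = 108.02

108.02 dB


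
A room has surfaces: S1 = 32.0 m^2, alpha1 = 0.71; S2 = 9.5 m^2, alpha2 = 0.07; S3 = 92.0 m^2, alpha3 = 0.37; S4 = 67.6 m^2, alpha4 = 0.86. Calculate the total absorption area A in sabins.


Given surfaces:
  Surface 1: 32.0 * 0.71 = 22.72
  Surface 2: 9.5 * 0.07 = 0.665
  Surface 3: 92.0 * 0.37 = 34.04
  Surface 4: 67.6 * 0.86 = 58.136
Formula: A = sum(Si * alpha_i)
A = 22.72 + 0.665 + 34.04 + 58.136
A = 115.56

115.56 sabins


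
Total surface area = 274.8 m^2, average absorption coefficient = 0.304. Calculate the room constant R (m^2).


Given values:
  S = 274.8 m^2, alpha = 0.304
Formula: R = S * alpha / (1 - alpha)
Numerator: 274.8 * 0.304 = 83.5392
Denominator: 1 - 0.304 = 0.696
R = 83.5392 / 0.696 = 120.03

120.03 m^2


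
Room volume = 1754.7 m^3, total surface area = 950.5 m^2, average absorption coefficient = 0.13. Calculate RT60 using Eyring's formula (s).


Given values:
  V = 1754.7 m^3, S = 950.5 m^2, alpha = 0.13
Formula: RT60 = 0.161 * V / (-S * ln(1 - alpha))
Compute ln(1 - 0.13) = ln(0.87) = -0.139262
Denominator: -950.5 * -0.139262 = 132.3685
Numerator: 0.161 * 1754.7 = 282.5067
RT60 = 282.5067 / 132.3685 = 2.134

2.134 s


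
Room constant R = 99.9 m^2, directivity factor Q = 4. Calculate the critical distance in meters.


Given values:
  R = 99.9 m^2, Q = 4
Formula: d_c = 0.141 * sqrt(Q * R)
Compute Q * R = 4 * 99.9 = 399.6
Compute sqrt(399.6) = 19.99
d_c = 0.141 * 19.99 = 2.819

2.819 m


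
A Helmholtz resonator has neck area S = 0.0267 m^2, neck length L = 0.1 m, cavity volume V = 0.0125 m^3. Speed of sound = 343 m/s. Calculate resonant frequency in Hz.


Given values:
  S = 0.0267 m^2, L = 0.1 m, V = 0.0125 m^3, c = 343 m/s
Formula: f = (c / (2*pi)) * sqrt(S / (V * L))
Compute V * L = 0.0125 * 0.1 = 0.00125
Compute S / (V * L) = 0.0267 / 0.00125 = 21.36
Compute sqrt(21.36) = 4.621688
Compute c / (2*pi) = 343 / 6.283185 = 54.590148
f = 54.590148 * 4.621688 = 252.3

252.3 Hz


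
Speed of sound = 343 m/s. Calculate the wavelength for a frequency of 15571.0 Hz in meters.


Given values:
  c = 343 m/s, f = 15571.0 Hz
Formula: lambda = c / f
lambda = 343 / 15571.0
lambda = 0.022

0.022 m


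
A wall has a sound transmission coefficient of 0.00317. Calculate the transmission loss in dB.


Given values:
  tau = 0.00317
Formula: TL = 10 * log10(1 / tau)
Compute 1 / tau = 1 / 0.00317 = 315.4574
Compute log10(315.4574) = 2.498941
TL = 10 * 2.498941 = 24.99

24.99 dB


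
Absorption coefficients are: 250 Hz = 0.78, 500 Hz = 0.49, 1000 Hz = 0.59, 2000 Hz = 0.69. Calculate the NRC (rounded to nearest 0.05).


Given values:
  a_250 = 0.78, a_500 = 0.49
  a_1000 = 0.59, a_2000 = 0.69
Formula: NRC = (a250 + a500 + a1000 + a2000) / 4
Sum = 0.78 + 0.49 + 0.59 + 0.69 = 2.55
NRC = 2.55 / 4 = 0.6375
Rounded to nearest 0.05: 0.65

0.65


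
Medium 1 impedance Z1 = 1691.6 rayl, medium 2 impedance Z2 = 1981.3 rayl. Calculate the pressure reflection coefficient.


Given values:
  Z1 = 1691.6 rayl, Z2 = 1981.3 rayl
Formula: R = (Z2 - Z1) / (Z2 + Z1)
Numerator: Z2 - Z1 = 1981.3 - 1691.6 = 289.7
Denominator: Z2 + Z1 = 1981.3 + 1691.6 = 3672.9
R = 289.7 / 3672.9 = 0.0789

0.0789


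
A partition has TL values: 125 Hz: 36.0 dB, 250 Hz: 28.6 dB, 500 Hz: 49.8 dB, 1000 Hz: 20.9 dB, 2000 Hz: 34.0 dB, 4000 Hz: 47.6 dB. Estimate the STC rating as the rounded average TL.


Given TL values at each frequency:
  125 Hz: 36.0 dB
  250 Hz: 28.6 dB
  500 Hz: 49.8 dB
  1000 Hz: 20.9 dB
  2000 Hz: 34.0 dB
  4000 Hz: 47.6 dB
Formula: STC ~ round(average of TL values)
Sum = 36.0 + 28.6 + 49.8 + 20.9 + 34.0 + 47.6 = 216.9
Average = 216.9 / 6 = 36.15
Rounded: 36

36


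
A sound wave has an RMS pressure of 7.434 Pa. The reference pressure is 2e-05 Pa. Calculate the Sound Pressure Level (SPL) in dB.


Given values:
  p = 7.434 Pa
  p_ref = 2e-05 Pa
Formula: SPL = 20 * log10(p / p_ref)
Compute ratio: p / p_ref = 7.434 / 2e-05 = 371700
Compute log10: log10(371700) = 5.570193
Multiply: SPL = 20 * 5.570193 = 111.4

111.4 dB


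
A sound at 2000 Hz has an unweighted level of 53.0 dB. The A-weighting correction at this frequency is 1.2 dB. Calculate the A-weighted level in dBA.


Given values:
  SPL = 53.0 dB
  A-weighting at 2000 Hz = 1.2 dB
Formula: L_A = SPL + A_weight
L_A = 53.0 + (1.2)
L_A = 54.2

54.2 dBA


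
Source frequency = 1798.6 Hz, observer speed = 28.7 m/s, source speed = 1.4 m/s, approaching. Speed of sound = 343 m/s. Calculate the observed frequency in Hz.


Given values:
  f_s = 1798.6 Hz, v_o = 28.7 m/s, v_s = 1.4 m/s
  Direction: approaching
Formula: f_o = f_s * (c + v_o) / (c - v_s)
Numerator: c + v_o = 343 + 28.7 = 371.7
Denominator: c - v_s = 343 - 1.4 = 341.6
f_o = 1798.6 * 371.7 / 341.6 = 1957.08

1957.08 Hz


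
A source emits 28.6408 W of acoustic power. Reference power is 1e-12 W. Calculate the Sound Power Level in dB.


Given values:
  W = 28.6408 W
  W_ref = 1e-12 W
Formula: SWL = 10 * log10(W / W_ref)
Compute ratio: W / W_ref = 28640800000000
Compute log10: log10(28640800000000) = 13.456985
Multiply: SWL = 10 * 13.456985 = 134.57

134.57 dB


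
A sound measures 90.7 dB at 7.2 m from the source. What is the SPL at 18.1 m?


Given values:
  SPL1 = 90.7 dB, r1 = 7.2 m, r2 = 18.1 m
Formula: SPL2 = SPL1 - 20 * log10(r2 / r1)
Compute ratio: r2 / r1 = 18.1 / 7.2 = 2.5139
Compute log10: log10(2.5139) = 0.400348
Compute drop: 20 * 0.400348 = 8.007
SPL2 = 90.7 - 8.007 = 82.69

82.69 dB


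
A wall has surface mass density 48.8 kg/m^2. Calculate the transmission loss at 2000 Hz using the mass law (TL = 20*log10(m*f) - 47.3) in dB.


Given values:
  m = 48.8 kg/m^2, f = 2000 Hz
Formula: TL = 20 * log10(m * f) - 47.3
Compute m * f = 48.8 * 2000 = 97600.0
Compute log10(97600.0) = 4.98945
Compute 20 * 4.98945 = 99.789
TL = 99.789 - 47.3 = 52.49

52.49 dB


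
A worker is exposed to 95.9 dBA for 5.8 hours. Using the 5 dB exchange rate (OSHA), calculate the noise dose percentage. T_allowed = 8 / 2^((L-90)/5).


Given values:
  L = 95.9 dBA, T = 5.8 hours
Formula: T_allowed = 8 / 2^((L - 90) / 5)
Compute exponent: (95.9 - 90) / 5 = 1.18
Compute 2^(1.18) = 2.265768
T_allowed = 8 / 2.265768 = 3.530812 hours
Dose = (T / T_allowed) * 100
Dose = (5.8 / 3.530812) * 100 = 164.27

164.27 %


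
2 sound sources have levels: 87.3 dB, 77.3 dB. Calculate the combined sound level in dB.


Formula: L_total = 10 * log10( sum(10^(Li/10)) )
  Source 1: 10^(87.3/10) = 537031796.3703
  Source 2: 10^(77.3/10) = 53703179.637
Sum of linear values = 590734976.0073
L_total = 10 * log10(590734976.0073) = 87.71

87.71 dB


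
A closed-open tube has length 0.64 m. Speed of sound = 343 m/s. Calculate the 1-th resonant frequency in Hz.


Given values:
  Tube type: closed-open, L = 0.64 m, c = 343 m/s, n = 1
Formula: f_n = (2n - 1) * c / (4 * L)
Compute 2n - 1 = 2*1 - 1 = 1
Compute 4 * L = 4 * 0.64 = 2.56
f = 1 * 343 / 2.56
f = 133.98

133.98 Hz


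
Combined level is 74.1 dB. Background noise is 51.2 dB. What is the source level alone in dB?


Given values:
  L_total = 74.1 dB, L_bg = 51.2 dB
Formula: L_source = 10 * log10(10^(L_total/10) - 10^(L_bg/10))
Convert to linear:
  10^(74.1/10) = 25703957.8277
  10^(51.2/10) = 131825.6739
Difference: 25703957.8277 - 131825.6739 = 25572132.1538
L_source = 10 * log10(25572132.1538) = 74.08

74.08 dB


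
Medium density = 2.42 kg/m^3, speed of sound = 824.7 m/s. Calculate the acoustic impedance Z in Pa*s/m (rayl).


Given values:
  rho = 2.42 kg/m^3
  c = 824.7 m/s
Formula: Z = rho * c
Z = 2.42 * 824.7
Z = 1995.77

1995.77 rayl


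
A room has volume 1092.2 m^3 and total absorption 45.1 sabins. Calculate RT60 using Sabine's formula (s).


Given values:
  V = 1092.2 m^3
  A = 45.1 sabins
Formula: RT60 = 0.161 * V / A
Numerator: 0.161 * 1092.2 = 175.8442
RT60 = 175.8442 / 45.1 = 3.899

3.899 s


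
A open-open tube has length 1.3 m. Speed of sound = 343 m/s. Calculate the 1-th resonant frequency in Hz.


Given values:
  Tube type: open-open, L = 1.3 m, c = 343 m/s, n = 1
Formula: f_n = n * c / (2 * L)
Compute 2 * L = 2 * 1.3 = 2.6
f = 1 * 343 / 2.6
f = 131.92

131.92 Hz


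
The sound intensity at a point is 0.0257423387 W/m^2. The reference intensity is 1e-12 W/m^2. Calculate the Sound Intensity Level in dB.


Given values:
  I = 0.0257423387 W/m^2
  I_ref = 1e-12 W/m^2
Formula: SIL = 10 * log10(I / I_ref)
Compute ratio: I / I_ref = 25742338700
Compute log10: log10(25742338700) = 10.410648
Multiply: SIL = 10 * 10.410648 = 104.11

104.11 dB


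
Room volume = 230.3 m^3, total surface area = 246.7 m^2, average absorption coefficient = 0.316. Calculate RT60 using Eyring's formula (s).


Given values:
  V = 230.3 m^3, S = 246.7 m^2, alpha = 0.316
Formula: RT60 = 0.161 * V / (-S * ln(1 - alpha))
Compute ln(1 - 0.316) = ln(0.684) = -0.379797
Denominator: -246.7 * -0.379797 = 93.6959
Numerator: 0.161 * 230.3 = 37.0783
RT60 = 37.0783 / 93.6959 = 0.396

0.396 s


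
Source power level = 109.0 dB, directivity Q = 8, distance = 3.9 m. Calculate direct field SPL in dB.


Given values:
  Lw = 109.0 dB, Q = 8, r = 3.9 m
Formula: SPL = Lw + 10 * log10(Q / (4 * pi * r^2))
Compute 4 * pi * r^2 = 4 * pi * 3.9^2 = 191.1345
Compute Q / denom = 8 / 191.1345 = 0.04185534
Compute 10 * log10(0.04185534) = -13.7825
SPL = 109.0 + (-13.7825) = 95.22

95.22 dB


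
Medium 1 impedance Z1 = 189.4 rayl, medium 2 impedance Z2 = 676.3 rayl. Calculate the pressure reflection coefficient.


Given values:
  Z1 = 189.4 rayl, Z2 = 676.3 rayl
Formula: R = (Z2 - Z1) / (Z2 + Z1)
Numerator: Z2 - Z1 = 676.3 - 189.4 = 486.9
Denominator: Z2 + Z1 = 676.3 + 189.4 = 865.7
R = 486.9 / 865.7 = 0.5624

0.5624


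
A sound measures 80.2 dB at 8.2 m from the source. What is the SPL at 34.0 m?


Given values:
  SPL1 = 80.2 dB, r1 = 8.2 m, r2 = 34.0 m
Formula: SPL2 = SPL1 - 20 * log10(r2 / r1)
Compute ratio: r2 / r1 = 34.0 / 8.2 = 4.1463
Compute log10: log10(4.1463) = 0.617661
Compute drop: 20 * 0.617661 = 12.3532
SPL2 = 80.2 - 12.3532 = 67.85

67.85 dB


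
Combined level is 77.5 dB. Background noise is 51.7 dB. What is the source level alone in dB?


Given values:
  L_total = 77.5 dB, L_bg = 51.7 dB
Formula: L_source = 10 * log10(10^(L_total/10) - 10^(L_bg/10))
Convert to linear:
  10^(77.5/10) = 56234132.519
  10^(51.7/10) = 147910.8388
Difference: 56234132.519 - 147910.8388 = 56086221.6802
L_source = 10 * log10(56086221.6802) = 77.49

77.49 dB


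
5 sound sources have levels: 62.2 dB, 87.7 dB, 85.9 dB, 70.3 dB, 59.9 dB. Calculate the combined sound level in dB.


Formula: L_total = 10 * log10( sum(10^(Li/10)) )
  Source 1: 10^(62.2/10) = 1659586.9074
  Source 2: 10^(87.7/10) = 588843655.3556
  Source 3: 10^(85.9/10) = 389045144.9943
  Source 4: 10^(70.3/10) = 10715193.0524
  Source 5: 10^(59.9/10) = 977237.221
Sum of linear values = 991240817.5307
L_total = 10 * log10(991240817.5307) = 89.96

89.96 dB


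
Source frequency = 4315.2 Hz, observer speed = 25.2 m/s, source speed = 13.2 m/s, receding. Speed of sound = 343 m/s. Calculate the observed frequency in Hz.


Given values:
  f_s = 4315.2 Hz, v_o = 25.2 m/s, v_s = 13.2 m/s
  Direction: receding
Formula: f_o = f_s * (c - v_o) / (c + v_s)
Numerator: c - v_o = 343 - 25.2 = 317.8
Denominator: c + v_s = 343 + 13.2 = 356.2
f_o = 4315.2 * 317.8 / 356.2 = 3850.0

3850.0 Hz


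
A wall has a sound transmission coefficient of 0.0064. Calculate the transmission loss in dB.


Given values:
  tau = 0.0064
Formula: TL = 10 * log10(1 / tau)
Compute 1 / tau = 1 / 0.0064 = 156.25
Compute log10(156.25) = 2.19382
TL = 10 * 2.19382 = 21.94

21.94 dB


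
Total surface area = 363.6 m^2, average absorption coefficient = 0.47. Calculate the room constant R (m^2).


Given values:
  S = 363.6 m^2, alpha = 0.47
Formula: R = S * alpha / (1 - alpha)
Numerator: 363.6 * 0.47 = 170.892
Denominator: 1 - 0.47 = 0.53
R = 170.892 / 0.53 = 322.44

322.44 m^2


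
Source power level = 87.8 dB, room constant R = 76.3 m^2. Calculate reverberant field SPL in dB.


Given values:
  Lw = 87.8 dB, R = 76.3 m^2
Formula: SPL = Lw + 10 * log10(4 / R)
Compute 4 / R = 4 / 76.3 = 0.052425
Compute 10 * log10(0.052425) = -12.8046
SPL = 87.8 + (-12.8046) = 75.0

75.0 dB


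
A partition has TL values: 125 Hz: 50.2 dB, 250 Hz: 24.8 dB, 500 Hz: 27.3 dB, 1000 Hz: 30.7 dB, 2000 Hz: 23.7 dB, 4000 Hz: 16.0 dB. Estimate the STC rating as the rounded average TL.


Given TL values at each frequency:
  125 Hz: 50.2 dB
  250 Hz: 24.8 dB
  500 Hz: 27.3 dB
  1000 Hz: 30.7 dB
  2000 Hz: 23.7 dB
  4000 Hz: 16.0 dB
Formula: STC ~ round(average of TL values)
Sum = 50.2 + 24.8 + 27.3 + 30.7 + 23.7 + 16.0 = 172.7
Average = 172.7 / 6 = 28.78
Rounded: 29

29


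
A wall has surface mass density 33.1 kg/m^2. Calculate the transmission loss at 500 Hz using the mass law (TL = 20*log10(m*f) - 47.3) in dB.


Given values:
  m = 33.1 kg/m^2, f = 500 Hz
Formula: TL = 20 * log10(m * f) - 47.3
Compute m * f = 33.1 * 500 = 16550.0
Compute log10(16550.0) = 4.218798
Compute 20 * 4.218798 = 84.376
TL = 84.376 - 47.3 = 37.08

37.08 dB


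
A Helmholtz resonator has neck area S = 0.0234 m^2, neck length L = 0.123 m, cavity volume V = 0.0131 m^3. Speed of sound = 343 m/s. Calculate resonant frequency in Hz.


Given values:
  S = 0.0234 m^2, L = 0.123 m, V = 0.0131 m^3, c = 343 m/s
Formula: f = (c / (2*pi)) * sqrt(S / (V * L))
Compute V * L = 0.0131 * 0.123 = 0.0016113
Compute S / (V * L) = 0.0234 / 0.0016113 = 14.5224
Compute sqrt(14.5224) = 3.810827
Compute c / (2*pi) = 343 / 6.283185 = 54.590148
f = 54.590148 * 3.810827 = 208.03

208.03 Hz


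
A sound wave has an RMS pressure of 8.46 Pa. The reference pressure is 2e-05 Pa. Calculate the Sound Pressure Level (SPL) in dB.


Given values:
  p = 8.46 Pa
  p_ref = 2e-05 Pa
Formula: SPL = 20 * log10(p / p_ref)
Compute ratio: p / p_ref = 8.46 / 2e-05 = 423000
Compute log10: log10(423000) = 5.62634
Multiply: SPL = 20 * 5.62634 = 112.53

112.53 dB


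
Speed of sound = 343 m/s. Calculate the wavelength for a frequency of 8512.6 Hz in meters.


Given values:
  c = 343 m/s, f = 8512.6 Hz
Formula: lambda = c / f
lambda = 343 / 8512.6
lambda = 0.0403

0.0403 m


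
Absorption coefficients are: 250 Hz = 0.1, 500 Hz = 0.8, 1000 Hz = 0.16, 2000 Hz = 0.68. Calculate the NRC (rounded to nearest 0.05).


Given values:
  a_250 = 0.1, a_500 = 0.8
  a_1000 = 0.16, a_2000 = 0.68
Formula: NRC = (a250 + a500 + a1000 + a2000) / 4
Sum = 0.1 + 0.8 + 0.16 + 0.68 = 1.74
NRC = 1.74 / 4 = 0.435
Rounded to nearest 0.05: 0.45

0.45


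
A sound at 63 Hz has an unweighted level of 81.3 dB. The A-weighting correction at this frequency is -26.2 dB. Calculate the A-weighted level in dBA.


Given values:
  SPL = 81.3 dB
  A-weighting at 63 Hz = -26.2 dB
Formula: L_A = SPL + A_weight
L_A = 81.3 + (-26.2)
L_A = 55.1

55.1 dBA


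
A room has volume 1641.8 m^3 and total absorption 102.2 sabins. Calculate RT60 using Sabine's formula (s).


Given values:
  V = 1641.8 m^3
  A = 102.2 sabins
Formula: RT60 = 0.161 * V / A
Numerator: 0.161 * 1641.8 = 264.3298
RT60 = 264.3298 / 102.2 = 2.586

2.586 s


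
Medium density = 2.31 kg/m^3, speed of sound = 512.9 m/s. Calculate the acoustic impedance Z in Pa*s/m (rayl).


Given values:
  rho = 2.31 kg/m^3
  c = 512.9 m/s
Formula: Z = rho * c
Z = 2.31 * 512.9
Z = 1184.8

1184.8 rayl


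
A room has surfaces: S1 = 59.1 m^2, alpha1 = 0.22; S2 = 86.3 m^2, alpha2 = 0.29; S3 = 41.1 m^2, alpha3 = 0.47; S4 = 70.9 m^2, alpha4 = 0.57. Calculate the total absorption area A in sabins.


Given surfaces:
  Surface 1: 59.1 * 0.22 = 13.002
  Surface 2: 86.3 * 0.29 = 25.027
  Surface 3: 41.1 * 0.47 = 19.317
  Surface 4: 70.9 * 0.57 = 40.413
Formula: A = sum(Si * alpha_i)
A = 13.002 + 25.027 + 19.317 + 40.413
A = 97.76

97.76 sabins


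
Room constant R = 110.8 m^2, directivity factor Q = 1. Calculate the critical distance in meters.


Given values:
  R = 110.8 m^2, Q = 1
Formula: d_c = 0.141 * sqrt(Q * R)
Compute Q * R = 1 * 110.8 = 110.8
Compute sqrt(110.8) = 10.5262
d_c = 0.141 * 10.5262 = 1.484

1.484 m


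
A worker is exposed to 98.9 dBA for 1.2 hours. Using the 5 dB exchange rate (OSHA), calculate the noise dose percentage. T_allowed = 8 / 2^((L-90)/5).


Given values:
  L = 98.9 dBA, T = 1.2 hours
Formula: T_allowed = 8 / 2^((L - 90) / 5)
Compute exponent: (98.9 - 90) / 5 = 1.78
Compute 2^(1.78) = 3.434262
T_allowed = 8 / 3.434262 = 2.329467 hours
Dose = (T / T_allowed) * 100
Dose = (1.2 / 2.329467) * 100 = 51.51

51.51 %


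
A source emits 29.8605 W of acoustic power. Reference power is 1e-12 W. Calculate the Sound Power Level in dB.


Given values:
  W = 29.8605 W
  W_ref = 1e-12 W
Formula: SWL = 10 * log10(W / W_ref)
Compute ratio: W / W_ref = 29860500000000
Compute log10: log10(29860500000000) = 13.475097
Multiply: SWL = 10 * 13.475097 = 134.75

134.75 dB


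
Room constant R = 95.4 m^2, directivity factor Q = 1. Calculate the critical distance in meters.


Given values:
  R = 95.4 m^2, Q = 1
Formula: d_c = 0.141 * sqrt(Q * R)
Compute Q * R = 1 * 95.4 = 95.4
Compute sqrt(95.4) = 9.7673
d_c = 0.141 * 9.7673 = 1.377

1.377 m


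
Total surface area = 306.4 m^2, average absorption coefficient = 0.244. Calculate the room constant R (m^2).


Given values:
  S = 306.4 m^2, alpha = 0.244
Formula: R = S * alpha / (1 - alpha)
Numerator: 306.4 * 0.244 = 74.7616
Denominator: 1 - 0.244 = 0.756
R = 74.7616 / 0.756 = 98.89

98.89 m^2


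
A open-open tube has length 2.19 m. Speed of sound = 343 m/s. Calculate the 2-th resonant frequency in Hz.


Given values:
  Tube type: open-open, L = 2.19 m, c = 343 m/s, n = 2
Formula: f_n = n * c / (2 * L)
Compute 2 * L = 2 * 2.19 = 4.38
f = 2 * 343 / 4.38
f = 156.62

156.62 Hz


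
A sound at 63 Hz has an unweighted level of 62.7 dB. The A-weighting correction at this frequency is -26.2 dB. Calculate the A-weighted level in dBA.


Given values:
  SPL = 62.7 dB
  A-weighting at 63 Hz = -26.2 dB
Formula: L_A = SPL + A_weight
L_A = 62.7 + (-26.2)
L_A = 36.5

36.5 dBA


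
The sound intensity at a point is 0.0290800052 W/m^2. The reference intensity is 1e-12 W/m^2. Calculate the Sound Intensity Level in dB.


Given values:
  I = 0.0290800052 W/m^2
  I_ref = 1e-12 W/m^2
Formula: SIL = 10 * log10(I / I_ref)
Compute ratio: I / I_ref = 29080005200
Compute log10: log10(29080005200) = 10.463594
Multiply: SIL = 10 * 10.463594 = 104.64

104.64 dB


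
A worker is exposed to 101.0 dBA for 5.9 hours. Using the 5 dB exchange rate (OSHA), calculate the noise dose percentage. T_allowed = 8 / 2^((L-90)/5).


Given values:
  L = 101.0 dBA, T = 5.9 hours
Formula: T_allowed = 8 / 2^((L - 90) / 5)
Compute exponent: (101.0 - 90) / 5 = 2.2
Compute 2^(2.2) = 4.594793
T_allowed = 8 / 4.594793 = 1.741101 hours
Dose = (T / T_allowed) * 100
Dose = (5.9 / 1.741101) * 100 = 338.87

338.87 %


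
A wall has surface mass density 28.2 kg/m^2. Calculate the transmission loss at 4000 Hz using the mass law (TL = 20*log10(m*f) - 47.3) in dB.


Given values:
  m = 28.2 kg/m^2, f = 4000 Hz
Formula: TL = 20 * log10(m * f) - 47.3
Compute m * f = 28.2 * 4000 = 112800.0
Compute log10(112800.0) = 5.052309
Compute 20 * 5.052309 = 101.0462
TL = 101.0462 - 47.3 = 53.75

53.75 dB


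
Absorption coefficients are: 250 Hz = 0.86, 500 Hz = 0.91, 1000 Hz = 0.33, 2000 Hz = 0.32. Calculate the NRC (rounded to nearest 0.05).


Given values:
  a_250 = 0.86, a_500 = 0.91
  a_1000 = 0.33, a_2000 = 0.32
Formula: NRC = (a250 + a500 + a1000 + a2000) / 4
Sum = 0.86 + 0.91 + 0.33 + 0.32 = 2.42
NRC = 2.42 / 4 = 0.605
Rounded to nearest 0.05: 0.6

0.6


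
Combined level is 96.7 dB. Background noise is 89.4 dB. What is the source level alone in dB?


Given values:
  L_total = 96.7 dB, L_bg = 89.4 dB
Formula: L_source = 10 * log10(10^(L_total/10) - 10^(L_bg/10))
Convert to linear:
  10^(96.7/10) = 4677351412.872
  10^(89.4/10) = 870963589.9561
Difference: 4677351412.872 - 870963589.9561 = 3806387822.9159
L_source = 10 * log10(3806387822.9159) = 95.81

95.81 dB


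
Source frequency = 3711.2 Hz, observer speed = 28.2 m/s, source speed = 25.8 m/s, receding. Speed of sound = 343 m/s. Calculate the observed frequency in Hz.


Given values:
  f_s = 3711.2 Hz, v_o = 28.2 m/s, v_s = 25.8 m/s
  Direction: receding
Formula: f_o = f_s * (c - v_o) / (c + v_s)
Numerator: c - v_o = 343 - 28.2 = 314.8
Denominator: c + v_s = 343 + 25.8 = 368.8
f_o = 3711.2 * 314.8 / 368.8 = 3167.8

3167.8 Hz


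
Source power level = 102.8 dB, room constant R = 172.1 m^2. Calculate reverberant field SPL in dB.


Given values:
  Lw = 102.8 dB, R = 172.1 m^2
Formula: SPL = Lw + 10 * log10(4 / R)
Compute 4 / R = 4 / 172.1 = 0.023242
Compute 10 * log10(0.023242) = -16.3373
SPL = 102.8 + (-16.3373) = 86.46

86.46 dB


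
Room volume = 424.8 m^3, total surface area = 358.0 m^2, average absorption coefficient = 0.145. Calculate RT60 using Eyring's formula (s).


Given values:
  V = 424.8 m^3, S = 358.0 m^2, alpha = 0.145
Formula: RT60 = 0.161 * V / (-S * ln(1 - alpha))
Compute ln(1 - 0.145) = ln(0.855) = -0.156654
Denominator: -358.0 * -0.156654 = 56.0821
Numerator: 0.161 * 424.8 = 68.3928
RT60 = 68.3928 / 56.0821 = 1.22

1.22 s


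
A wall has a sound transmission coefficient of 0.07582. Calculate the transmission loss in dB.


Given values:
  tau = 0.07582
Formula: TL = 10 * log10(1 / tau)
Compute 1 / tau = 1 / 0.07582 = 13.1891
Compute log10(13.1891) = 1.120215
TL = 10 * 1.120215 = 11.2

11.2 dB


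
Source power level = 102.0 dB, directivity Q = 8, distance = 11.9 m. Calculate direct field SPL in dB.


Given values:
  Lw = 102.0 dB, Q = 8, r = 11.9 m
Formula: SPL = Lw + 10 * log10(Q / (4 * pi * r^2))
Compute 4 * pi * r^2 = 4 * pi * 11.9^2 = 1779.5237
Compute Q / denom = 8 / 1779.5237 = 0.00449558
Compute 10 * log10(0.00449558) = -23.4721
SPL = 102.0 + (-23.4721) = 78.53

78.53 dB


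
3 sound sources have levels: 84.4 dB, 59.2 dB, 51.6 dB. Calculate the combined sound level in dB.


Formula: L_total = 10 * log10( sum(10^(Li/10)) )
  Source 1: 10^(84.4/10) = 275422870.3338
  Source 2: 10^(59.2/10) = 831763.7711
  Source 3: 10^(51.6/10) = 144543.9771
Sum of linear values = 276399178.082
L_total = 10 * log10(276399178.082) = 84.42

84.42 dB


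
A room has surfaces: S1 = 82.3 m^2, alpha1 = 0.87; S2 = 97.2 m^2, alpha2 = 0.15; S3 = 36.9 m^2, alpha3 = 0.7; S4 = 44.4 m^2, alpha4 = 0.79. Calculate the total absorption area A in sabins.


Given surfaces:
  Surface 1: 82.3 * 0.87 = 71.601
  Surface 2: 97.2 * 0.15 = 14.58
  Surface 3: 36.9 * 0.7 = 25.83
  Surface 4: 44.4 * 0.79 = 35.076
Formula: A = sum(Si * alpha_i)
A = 71.601 + 14.58 + 25.83 + 35.076
A = 147.09

147.09 sabins


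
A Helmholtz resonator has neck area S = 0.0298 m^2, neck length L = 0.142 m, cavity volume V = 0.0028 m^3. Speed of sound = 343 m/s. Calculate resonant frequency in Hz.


Given values:
  S = 0.0298 m^2, L = 0.142 m, V = 0.0028 m^3, c = 343 m/s
Formula: f = (c / (2*pi)) * sqrt(S / (V * L))
Compute V * L = 0.0028 * 0.142 = 0.0003976
Compute S / (V * L) = 0.0298 / 0.0003976 = 74.9497
Compute sqrt(74.9497) = 8.657349
Compute c / (2*pi) = 343 / 6.283185 = 54.590148
f = 54.590148 * 8.657349 = 472.61

472.61 Hz


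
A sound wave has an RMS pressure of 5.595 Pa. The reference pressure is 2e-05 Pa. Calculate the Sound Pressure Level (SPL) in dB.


Given values:
  p = 5.595 Pa
  p_ref = 2e-05 Pa
Formula: SPL = 20 * log10(p / p_ref)
Compute ratio: p / p_ref = 5.595 / 2e-05 = 279750
Compute log10: log10(279750) = 5.44677
Multiply: SPL = 20 * 5.44677 = 108.94

108.94 dB


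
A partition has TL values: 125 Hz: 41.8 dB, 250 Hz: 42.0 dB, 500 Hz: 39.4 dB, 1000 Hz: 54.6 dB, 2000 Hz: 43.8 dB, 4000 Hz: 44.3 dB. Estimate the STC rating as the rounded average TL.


Given TL values at each frequency:
  125 Hz: 41.8 dB
  250 Hz: 42.0 dB
  500 Hz: 39.4 dB
  1000 Hz: 54.6 dB
  2000 Hz: 43.8 dB
  4000 Hz: 44.3 dB
Formula: STC ~ round(average of TL values)
Sum = 41.8 + 42.0 + 39.4 + 54.6 + 43.8 + 44.3 = 265.9
Average = 265.9 / 6 = 44.32
Rounded: 44

44


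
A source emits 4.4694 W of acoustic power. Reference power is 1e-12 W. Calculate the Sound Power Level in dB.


Given values:
  W = 4.4694 W
  W_ref = 1e-12 W
Formula: SWL = 10 * log10(W / W_ref)
Compute ratio: W / W_ref = 4469400000000
Compute log10: log10(4469400000000) = 12.650249
Multiply: SWL = 10 * 12.650249 = 126.5

126.5 dB


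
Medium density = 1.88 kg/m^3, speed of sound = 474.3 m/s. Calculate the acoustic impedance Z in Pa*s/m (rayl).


Given values:
  rho = 1.88 kg/m^3
  c = 474.3 m/s
Formula: Z = rho * c
Z = 1.88 * 474.3
Z = 891.68

891.68 rayl


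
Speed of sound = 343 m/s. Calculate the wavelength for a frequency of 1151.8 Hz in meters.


Given values:
  c = 343 m/s, f = 1151.8 Hz
Formula: lambda = c / f
lambda = 343 / 1151.8
lambda = 0.2978

0.2978 m


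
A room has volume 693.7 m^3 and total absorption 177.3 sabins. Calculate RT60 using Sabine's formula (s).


Given values:
  V = 693.7 m^3
  A = 177.3 sabins
Formula: RT60 = 0.161 * V / A
Numerator: 0.161 * 693.7 = 111.6857
RT60 = 111.6857 / 177.3 = 0.63

0.63 s


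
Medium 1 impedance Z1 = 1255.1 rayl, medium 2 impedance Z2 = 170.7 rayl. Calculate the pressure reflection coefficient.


Given values:
  Z1 = 1255.1 rayl, Z2 = 170.7 rayl
Formula: R = (Z2 - Z1) / (Z2 + Z1)
Numerator: Z2 - Z1 = 170.7 - 1255.1 = -1084.4
Denominator: Z2 + Z1 = 170.7 + 1255.1 = 1425.8
R = -1084.4 / 1425.8 = -0.7606

-0.7606


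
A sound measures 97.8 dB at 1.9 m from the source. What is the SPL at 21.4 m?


Given values:
  SPL1 = 97.8 dB, r1 = 1.9 m, r2 = 21.4 m
Formula: SPL2 = SPL1 - 20 * log10(r2 / r1)
Compute ratio: r2 / r1 = 21.4 / 1.9 = 11.2632
Compute log10: log10(11.2632) = 1.051662
Compute drop: 20 * 1.051662 = 21.0332
SPL2 = 97.8 - 21.0332 = 76.77

76.77 dB


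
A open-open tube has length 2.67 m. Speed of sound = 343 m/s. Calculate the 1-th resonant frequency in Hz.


Given values:
  Tube type: open-open, L = 2.67 m, c = 343 m/s, n = 1
Formula: f_n = n * c / (2 * L)
Compute 2 * L = 2 * 2.67 = 5.34
f = 1 * 343 / 5.34
f = 64.23

64.23 Hz


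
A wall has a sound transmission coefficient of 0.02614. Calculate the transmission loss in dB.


Given values:
  tau = 0.02614
Formula: TL = 10 * log10(1 / tau)
Compute 1 / tau = 1 / 0.02614 = 38.2555
Compute log10(38.2555) = 1.582694
TL = 10 * 1.582694 = 15.83

15.83 dB


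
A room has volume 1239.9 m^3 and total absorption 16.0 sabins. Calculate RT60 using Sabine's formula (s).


Given values:
  V = 1239.9 m^3
  A = 16.0 sabins
Formula: RT60 = 0.161 * V / A
Numerator: 0.161 * 1239.9 = 199.6239
RT60 = 199.6239 / 16.0 = 12.476

12.476 s


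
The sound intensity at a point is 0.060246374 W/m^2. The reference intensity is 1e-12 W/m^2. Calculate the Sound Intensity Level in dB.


Given values:
  I = 0.060246374 W/m^2
  I_ref = 1e-12 W/m^2
Formula: SIL = 10 * log10(I / I_ref)
Compute ratio: I / I_ref = 60246374000
Compute log10: log10(60246374000) = 10.779931
Multiply: SIL = 10 * 10.779931 = 107.8

107.8 dB


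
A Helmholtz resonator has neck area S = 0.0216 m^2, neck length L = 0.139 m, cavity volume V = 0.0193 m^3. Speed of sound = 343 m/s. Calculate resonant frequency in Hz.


Given values:
  S = 0.0216 m^2, L = 0.139 m, V = 0.0193 m^3, c = 343 m/s
Formula: f = (c / (2*pi)) * sqrt(S / (V * L))
Compute V * L = 0.0193 * 0.139 = 0.0026827
Compute S / (V * L) = 0.0216 / 0.0026827 = 8.0516
Compute sqrt(8.0516) = 2.837534
Compute c / (2*pi) = 343 / 6.283185 = 54.590148
f = 54.590148 * 2.837534 = 154.9

154.9 Hz


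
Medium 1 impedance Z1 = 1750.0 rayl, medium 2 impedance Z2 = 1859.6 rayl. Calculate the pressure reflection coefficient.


Given values:
  Z1 = 1750.0 rayl, Z2 = 1859.6 rayl
Formula: R = (Z2 - Z1) / (Z2 + Z1)
Numerator: Z2 - Z1 = 1859.6 - 1750.0 = 109.6
Denominator: Z2 + Z1 = 1859.6 + 1750.0 = 3609.6
R = 109.6 / 3609.6 = 0.0304

0.0304


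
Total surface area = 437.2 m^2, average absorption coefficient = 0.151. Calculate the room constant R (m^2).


Given values:
  S = 437.2 m^2, alpha = 0.151
Formula: R = S * alpha / (1 - alpha)
Numerator: 437.2 * 0.151 = 66.0172
Denominator: 1 - 0.151 = 0.849
R = 66.0172 / 0.849 = 77.76

77.76 m^2


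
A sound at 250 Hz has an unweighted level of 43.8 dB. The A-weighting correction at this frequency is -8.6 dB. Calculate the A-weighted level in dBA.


Given values:
  SPL = 43.8 dB
  A-weighting at 250 Hz = -8.6 dB
Formula: L_A = SPL + A_weight
L_A = 43.8 + (-8.6)
L_A = 35.2

35.2 dBA


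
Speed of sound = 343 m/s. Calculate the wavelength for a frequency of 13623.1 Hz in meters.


Given values:
  c = 343 m/s, f = 13623.1 Hz
Formula: lambda = c / f
lambda = 343 / 13623.1
lambda = 0.0252

0.0252 m


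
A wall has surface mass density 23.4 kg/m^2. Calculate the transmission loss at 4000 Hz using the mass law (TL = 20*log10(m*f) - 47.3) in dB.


Given values:
  m = 23.4 kg/m^2, f = 4000 Hz
Formula: TL = 20 * log10(m * f) - 47.3
Compute m * f = 23.4 * 4000 = 93600.0
Compute log10(93600.0) = 4.971276
Compute 20 * 4.971276 = 99.4255
TL = 99.4255 - 47.3 = 52.13

52.13 dB


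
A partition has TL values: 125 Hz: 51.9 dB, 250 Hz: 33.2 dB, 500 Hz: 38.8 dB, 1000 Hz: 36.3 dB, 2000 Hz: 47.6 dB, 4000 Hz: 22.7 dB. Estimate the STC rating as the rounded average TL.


Given TL values at each frequency:
  125 Hz: 51.9 dB
  250 Hz: 33.2 dB
  500 Hz: 38.8 dB
  1000 Hz: 36.3 dB
  2000 Hz: 47.6 dB
  4000 Hz: 22.7 dB
Formula: STC ~ round(average of TL values)
Sum = 51.9 + 33.2 + 38.8 + 36.3 + 47.6 + 22.7 = 230.5
Average = 230.5 / 6 = 38.42
Rounded: 38

38


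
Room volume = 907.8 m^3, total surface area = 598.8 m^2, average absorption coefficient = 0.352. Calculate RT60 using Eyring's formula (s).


Given values:
  V = 907.8 m^3, S = 598.8 m^2, alpha = 0.352
Formula: RT60 = 0.161 * V / (-S * ln(1 - alpha))
Compute ln(1 - 0.352) = ln(0.648) = -0.433865
Denominator: -598.8 * -0.433865 = 259.7984
Numerator: 0.161 * 907.8 = 146.1558
RT60 = 146.1558 / 259.7984 = 0.563

0.563 s
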